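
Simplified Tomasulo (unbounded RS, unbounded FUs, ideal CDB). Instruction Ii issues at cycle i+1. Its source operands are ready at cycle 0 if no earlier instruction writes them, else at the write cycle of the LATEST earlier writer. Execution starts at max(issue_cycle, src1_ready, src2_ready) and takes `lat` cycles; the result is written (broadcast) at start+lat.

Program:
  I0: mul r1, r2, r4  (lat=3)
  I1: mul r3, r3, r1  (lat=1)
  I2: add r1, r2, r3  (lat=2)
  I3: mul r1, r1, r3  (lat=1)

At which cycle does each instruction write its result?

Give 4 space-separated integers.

I0 mul r1: issue@1 deps=(None,None) exec_start@1 write@4
I1 mul r3: issue@2 deps=(None,0) exec_start@4 write@5
I2 add r1: issue@3 deps=(None,1) exec_start@5 write@7
I3 mul r1: issue@4 deps=(2,1) exec_start@7 write@8

Answer: 4 5 7 8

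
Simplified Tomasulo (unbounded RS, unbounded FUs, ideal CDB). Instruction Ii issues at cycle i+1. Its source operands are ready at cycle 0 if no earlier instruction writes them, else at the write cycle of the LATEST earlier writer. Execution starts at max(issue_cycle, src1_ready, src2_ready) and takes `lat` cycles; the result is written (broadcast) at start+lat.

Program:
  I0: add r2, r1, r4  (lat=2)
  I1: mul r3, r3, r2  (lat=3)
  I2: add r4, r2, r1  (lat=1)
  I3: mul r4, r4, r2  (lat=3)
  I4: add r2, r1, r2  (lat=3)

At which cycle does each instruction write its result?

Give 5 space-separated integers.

I0 add r2: issue@1 deps=(None,None) exec_start@1 write@3
I1 mul r3: issue@2 deps=(None,0) exec_start@3 write@6
I2 add r4: issue@3 deps=(0,None) exec_start@3 write@4
I3 mul r4: issue@4 deps=(2,0) exec_start@4 write@7
I4 add r2: issue@5 deps=(None,0) exec_start@5 write@8

Answer: 3 6 4 7 8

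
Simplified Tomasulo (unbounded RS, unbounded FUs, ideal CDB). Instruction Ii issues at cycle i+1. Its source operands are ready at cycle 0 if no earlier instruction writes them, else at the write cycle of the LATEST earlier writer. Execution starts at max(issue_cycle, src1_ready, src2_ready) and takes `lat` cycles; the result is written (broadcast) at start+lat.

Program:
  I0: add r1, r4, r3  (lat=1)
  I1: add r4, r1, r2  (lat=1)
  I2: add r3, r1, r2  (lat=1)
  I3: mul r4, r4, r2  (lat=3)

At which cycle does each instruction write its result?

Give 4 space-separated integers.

Answer: 2 3 4 7

Derivation:
I0 add r1: issue@1 deps=(None,None) exec_start@1 write@2
I1 add r4: issue@2 deps=(0,None) exec_start@2 write@3
I2 add r3: issue@3 deps=(0,None) exec_start@3 write@4
I3 mul r4: issue@4 deps=(1,None) exec_start@4 write@7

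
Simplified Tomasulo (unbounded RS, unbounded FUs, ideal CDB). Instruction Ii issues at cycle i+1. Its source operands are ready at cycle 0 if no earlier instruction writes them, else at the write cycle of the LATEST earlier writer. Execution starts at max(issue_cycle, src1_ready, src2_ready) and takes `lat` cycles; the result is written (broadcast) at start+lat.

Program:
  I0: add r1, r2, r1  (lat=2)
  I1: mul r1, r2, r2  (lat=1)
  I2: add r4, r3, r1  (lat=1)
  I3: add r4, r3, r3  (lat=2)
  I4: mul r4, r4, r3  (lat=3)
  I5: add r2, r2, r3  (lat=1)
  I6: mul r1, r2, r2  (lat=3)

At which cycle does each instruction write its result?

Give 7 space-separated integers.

I0 add r1: issue@1 deps=(None,None) exec_start@1 write@3
I1 mul r1: issue@2 deps=(None,None) exec_start@2 write@3
I2 add r4: issue@3 deps=(None,1) exec_start@3 write@4
I3 add r4: issue@4 deps=(None,None) exec_start@4 write@6
I4 mul r4: issue@5 deps=(3,None) exec_start@6 write@9
I5 add r2: issue@6 deps=(None,None) exec_start@6 write@7
I6 mul r1: issue@7 deps=(5,5) exec_start@7 write@10

Answer: 3 3 4 6 9 7 10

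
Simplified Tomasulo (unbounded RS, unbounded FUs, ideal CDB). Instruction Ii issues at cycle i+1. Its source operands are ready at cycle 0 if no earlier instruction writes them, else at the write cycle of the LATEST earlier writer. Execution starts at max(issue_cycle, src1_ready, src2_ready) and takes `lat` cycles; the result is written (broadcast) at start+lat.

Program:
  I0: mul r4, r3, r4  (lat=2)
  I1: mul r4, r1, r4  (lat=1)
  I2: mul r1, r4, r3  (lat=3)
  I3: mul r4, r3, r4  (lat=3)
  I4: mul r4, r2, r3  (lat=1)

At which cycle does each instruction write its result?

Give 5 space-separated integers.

Answer: 3 4 7 7 6

Derivation:
I0 mul r4: issue@1 deps=(None,None) exec_start@1 write@3
I1 mul r4: issue@2 deps=(None,0) exec_start@3 write@4
I2 mul r1: issue@3 deps=(1,None) exec_start@4 write@7
I3 mul r4: issue@4 deps=(None,1) exec_start@4 write@7
I4 mul r4: issue@5 deps=(None,None) exec_start@5 write@6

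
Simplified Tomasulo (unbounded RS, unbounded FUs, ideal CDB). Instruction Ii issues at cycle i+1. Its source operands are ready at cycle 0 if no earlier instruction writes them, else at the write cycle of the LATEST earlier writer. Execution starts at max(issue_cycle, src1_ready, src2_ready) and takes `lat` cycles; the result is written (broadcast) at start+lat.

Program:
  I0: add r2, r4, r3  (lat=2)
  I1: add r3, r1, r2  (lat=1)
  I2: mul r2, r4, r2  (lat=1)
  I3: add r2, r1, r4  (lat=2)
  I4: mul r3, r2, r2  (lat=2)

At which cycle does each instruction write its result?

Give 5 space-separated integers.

Answer: 3 4 4 6 8

Derivation:
I0 add r2: issue@1 deps=(None,None) exec_start@1 write@3
I1 add r3: issue@2 deps=(None,0) exec_start@3 write@4
I2 mul r2: issue@3 deps=(None,0) exec_start@3 write@4
I3 add r2: issue@4 deps=(None,None) exec_start@4 write@6
I4 mul r3: issue@5 deps=(3,3) exec_start@6 write@8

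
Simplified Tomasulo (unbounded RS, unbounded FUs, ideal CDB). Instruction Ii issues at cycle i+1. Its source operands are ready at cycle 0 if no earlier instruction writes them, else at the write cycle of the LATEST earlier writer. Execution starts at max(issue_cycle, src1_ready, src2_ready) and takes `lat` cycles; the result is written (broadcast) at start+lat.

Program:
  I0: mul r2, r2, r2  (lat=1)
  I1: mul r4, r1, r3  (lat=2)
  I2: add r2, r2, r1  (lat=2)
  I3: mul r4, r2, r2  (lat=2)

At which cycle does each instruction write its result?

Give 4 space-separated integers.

I0 mul r2: issue@1 deps=(None,None) exec_start@1 write@2
I1 mul r4: issue@2 deps=(None,None) exec_start@2 write@4
I2 add r2: issue@3 deps=(0,None) exec_start@3 write@5
I3 mul r4: issue@4 deps=(2,2) exec_start@5 write@7

Answer: 2 4 5 7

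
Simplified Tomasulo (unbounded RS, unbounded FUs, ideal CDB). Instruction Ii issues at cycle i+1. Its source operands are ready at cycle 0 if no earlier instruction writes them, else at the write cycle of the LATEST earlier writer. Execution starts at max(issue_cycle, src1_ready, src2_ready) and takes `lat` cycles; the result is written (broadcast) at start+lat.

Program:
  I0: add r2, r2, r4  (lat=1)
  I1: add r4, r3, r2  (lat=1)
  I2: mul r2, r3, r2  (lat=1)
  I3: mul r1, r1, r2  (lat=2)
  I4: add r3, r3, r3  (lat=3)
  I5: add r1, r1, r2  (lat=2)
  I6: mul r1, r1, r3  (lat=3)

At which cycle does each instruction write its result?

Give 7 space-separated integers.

Answer: 2 3 4 6 8 8 11

Derivation:
I0 add r2: issue@1 deps=(None,None) exec_start@1 write@2
I1 add r4: issue@2 deps=(None,0) exec_start@2 write@3
I2 mul r2: issue@3 deps=(None,0) exec_start@3 write@4
I3 mul r1: issue@4 deps=(None,2) exec_start@4 write@6
I4 add r3: issue@5 deps=(None,None) exec_start@5 write@8
I5 add r1: issue@6 deps=(3,2) exec_start@6 write@8
I6 mul r1: issue@7 deps=(5,4) exec_start@8 write@11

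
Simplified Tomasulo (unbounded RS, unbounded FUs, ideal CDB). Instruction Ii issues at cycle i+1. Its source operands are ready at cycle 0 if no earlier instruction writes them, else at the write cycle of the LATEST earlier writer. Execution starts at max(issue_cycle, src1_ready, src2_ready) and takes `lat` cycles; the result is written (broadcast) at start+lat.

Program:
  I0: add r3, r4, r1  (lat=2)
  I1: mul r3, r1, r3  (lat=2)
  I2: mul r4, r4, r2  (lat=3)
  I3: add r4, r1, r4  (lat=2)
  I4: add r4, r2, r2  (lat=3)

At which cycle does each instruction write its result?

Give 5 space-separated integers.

Answer: 3 5 6 8 8

Derivation:
I0 add r3: issue@1 deps=(None,None) exec_start@1 write@3
I1 mul r3: issue@2 deps=(None,0) exec_start@3 write@5
I2 mul r4: issue@3 deps=(None,None) exec_start@3 write@6
I3 add r4: issue@4 deps=(None,2) exec_start@6 write@8
I4 add r4: issue@5 deps=(None,None) exec_start@5 write@8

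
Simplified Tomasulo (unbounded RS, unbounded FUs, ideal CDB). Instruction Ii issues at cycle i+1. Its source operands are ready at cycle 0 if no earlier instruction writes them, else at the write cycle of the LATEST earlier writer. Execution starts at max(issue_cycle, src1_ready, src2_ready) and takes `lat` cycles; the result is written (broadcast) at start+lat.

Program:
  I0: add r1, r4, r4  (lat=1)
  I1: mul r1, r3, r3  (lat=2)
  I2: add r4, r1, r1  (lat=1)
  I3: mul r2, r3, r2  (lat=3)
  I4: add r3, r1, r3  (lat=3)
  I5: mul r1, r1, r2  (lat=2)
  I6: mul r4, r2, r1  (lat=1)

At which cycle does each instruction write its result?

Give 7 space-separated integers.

I0 add r1: issue@1 deps=(None,None) exec_start@1 write@2
I1 mul r1: issue@2 deps=(None,None) exec_start@2 write@4
I2 add r4: issue@3 deps=(1,1) exec_start@4 write@5
I3 mul r2: issue@4 deps=(None,None) exec_start@4 write@7
I4 add r3: issue@5 deps=(1,None) exec_start@5 write@8
I5 mul r1: issue@6 deps=(1,3) exec_start@7 write@9
I6 mul r4: issue@7 deps=(3,5) exec_start@9 write@10

Answer: 2 4 5 7 8 9 10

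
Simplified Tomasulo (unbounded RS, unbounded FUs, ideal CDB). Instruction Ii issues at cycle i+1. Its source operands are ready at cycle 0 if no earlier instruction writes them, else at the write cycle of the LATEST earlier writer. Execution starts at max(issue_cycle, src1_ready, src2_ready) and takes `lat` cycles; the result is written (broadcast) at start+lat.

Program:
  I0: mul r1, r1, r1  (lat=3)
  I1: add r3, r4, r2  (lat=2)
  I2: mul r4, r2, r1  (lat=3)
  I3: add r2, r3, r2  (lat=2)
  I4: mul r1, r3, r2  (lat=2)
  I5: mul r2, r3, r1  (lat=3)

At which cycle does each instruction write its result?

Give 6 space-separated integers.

I0 mul r1: issue@1 deps=(None,None) exec_start@1 write@4
I1 add r3: issue@2 deps=(None,None) exec_start@2 write@4
I2 mul r4: issue@3 deps=(None,0) exec_start@4 write@7
I3 add r2: issue@4 deps=(1,None) exec_start@4 write@6
I4 mul r1: issue@5 deps=(1,3) exec_start@6 write@8
I5 mul r2: issue@6 deps=(1,4) exec_start@8 write@11

Answer: 4 4 7 6 8 11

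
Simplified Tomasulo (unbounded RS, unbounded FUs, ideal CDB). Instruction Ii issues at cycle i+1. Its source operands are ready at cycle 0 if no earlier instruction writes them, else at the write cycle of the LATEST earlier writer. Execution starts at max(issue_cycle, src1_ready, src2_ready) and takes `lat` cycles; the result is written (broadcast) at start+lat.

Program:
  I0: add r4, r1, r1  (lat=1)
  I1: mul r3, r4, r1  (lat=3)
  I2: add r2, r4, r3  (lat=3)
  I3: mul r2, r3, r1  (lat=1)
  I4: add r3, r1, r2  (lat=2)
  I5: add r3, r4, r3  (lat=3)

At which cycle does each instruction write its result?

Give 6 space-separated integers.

Answer: 2 5 8 6 8 11

Derivation:
I0 add r4: issue@1 deps=(None,None) exec_start@1 write@2
I1 mul r3: issue@2 deps=(0,None) exec_start@2 write@5
I2 add r2: issue@3 deps=(0,1) exec_start@5 write@8
I3 mul r2: issue@4 deps=(1,None) exec_start@5 write@6
I4 add r3: issue@5 deps=(None,3) exec_start@6 write@8
I5 add r3: issue@6 deps=(0,4) exec_start@8 write@11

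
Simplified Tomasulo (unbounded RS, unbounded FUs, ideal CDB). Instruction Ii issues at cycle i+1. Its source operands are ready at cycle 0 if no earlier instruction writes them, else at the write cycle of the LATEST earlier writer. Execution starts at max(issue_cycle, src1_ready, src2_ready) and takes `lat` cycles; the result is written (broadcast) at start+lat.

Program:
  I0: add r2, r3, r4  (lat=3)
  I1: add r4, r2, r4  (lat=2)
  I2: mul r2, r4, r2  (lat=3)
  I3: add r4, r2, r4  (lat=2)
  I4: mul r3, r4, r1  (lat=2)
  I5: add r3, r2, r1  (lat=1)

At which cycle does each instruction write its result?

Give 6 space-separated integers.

Answer: 4 6 9 11 13 10

Derivation:
I0 add r2: issue@1 deps=(None,None) exec_start@1 write@4
I1 add r4: issue@2 deps=(0,None) exec_start@4 write@6
I2 mul r2: issue@3 deps=(1,0) exec_start@6 write@9
I3 add r4: issue@4 deps=(2,1) exec_start@9 write@11
I4 mul r3: issue@5 deps=(3,None) exec_start@11 write@13
I5 add r3: issue@6 deps=(2,None) exec_start@9 write@10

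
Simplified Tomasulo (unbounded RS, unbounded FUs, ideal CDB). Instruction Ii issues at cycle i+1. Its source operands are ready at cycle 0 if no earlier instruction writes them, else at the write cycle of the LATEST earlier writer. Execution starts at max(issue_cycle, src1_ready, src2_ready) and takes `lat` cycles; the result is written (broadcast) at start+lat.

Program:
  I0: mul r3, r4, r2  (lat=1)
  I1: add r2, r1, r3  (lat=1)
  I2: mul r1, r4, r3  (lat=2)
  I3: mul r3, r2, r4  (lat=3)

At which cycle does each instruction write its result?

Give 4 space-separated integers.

I0 mul r3: issue@1 deps=(None,None) exec_start@1 write@2
I1 add r2: issue@2 deps=(None,0) exec_start@2 write@3
I2 mul r1: issue@3 deps=(None,0) exec_start@3 write@5
I3 mul r3: issue@4 deps=(1,None) exec_start@4 write@7

Answer: 2 3 5 7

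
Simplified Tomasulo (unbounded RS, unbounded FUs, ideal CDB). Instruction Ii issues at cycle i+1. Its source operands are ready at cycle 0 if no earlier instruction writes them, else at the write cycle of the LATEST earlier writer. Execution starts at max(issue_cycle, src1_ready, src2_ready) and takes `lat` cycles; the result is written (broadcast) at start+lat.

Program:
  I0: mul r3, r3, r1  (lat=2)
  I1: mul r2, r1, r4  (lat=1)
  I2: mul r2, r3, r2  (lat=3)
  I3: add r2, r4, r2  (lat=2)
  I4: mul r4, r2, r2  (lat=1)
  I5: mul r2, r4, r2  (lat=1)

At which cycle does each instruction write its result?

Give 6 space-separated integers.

I0 mul r3: issue@1 deps=(None,None) exec_start@1 write@3
I1 mul r2: issue@2 deps=(None,None) exec_start@2 write@3
I2 mul r2: issue@3 deps=(0,1) exec_start@3 write@6
I3 add r2: issue@4 deps=(None,2) exec_start@6 write@8
I4 mul r4: issue@5 deps=(3,3) exec_start@8 write@9
I5 mul r2: issue@6 deps=(4,3) exec_start@9 write@10

Answer: 3 3 6 8 9 10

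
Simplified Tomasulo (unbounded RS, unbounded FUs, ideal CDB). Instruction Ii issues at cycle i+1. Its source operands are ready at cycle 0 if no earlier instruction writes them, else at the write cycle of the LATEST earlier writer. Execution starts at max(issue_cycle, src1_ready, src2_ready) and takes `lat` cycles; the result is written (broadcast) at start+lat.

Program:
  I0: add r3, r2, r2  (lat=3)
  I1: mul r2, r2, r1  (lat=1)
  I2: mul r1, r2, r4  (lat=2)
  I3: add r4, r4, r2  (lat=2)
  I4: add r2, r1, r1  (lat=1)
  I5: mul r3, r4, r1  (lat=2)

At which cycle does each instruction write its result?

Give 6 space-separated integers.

I0 add r3: issue@1 deps=(None,None) exec_start@1 write@4
I1 mul r2: issue@2 deps=(None,None) exec_start@2 write@3
I2 mul r1: issue@3 deps=(1,None) exec_start@3 write@5
I3 add r4: issue@4 deps=(None,1) exec_start@4 write@6
I4 add r2: issue@5 deps=(2,2) exec_start@5 write@6
I5 mul r3: issue@6 deps=(3,2) exec_start@6 write@8

Answer: 4 3 5 6 6 8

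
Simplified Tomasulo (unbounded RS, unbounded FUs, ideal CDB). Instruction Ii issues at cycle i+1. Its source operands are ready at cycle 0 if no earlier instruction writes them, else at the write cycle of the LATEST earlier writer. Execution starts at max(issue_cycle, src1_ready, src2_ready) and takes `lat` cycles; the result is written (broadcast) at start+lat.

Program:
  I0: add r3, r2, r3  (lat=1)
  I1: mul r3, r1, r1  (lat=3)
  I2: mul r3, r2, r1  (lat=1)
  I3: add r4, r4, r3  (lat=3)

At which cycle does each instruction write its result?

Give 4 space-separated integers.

I0 add r3: issue@1 deps=(None,None) exec_start@1 write@2
I1 mul r3: issue@2 deps=(None,None) exec_start@2 write@5
I2 mul r3: issue@3 deps=(None,None) exec_start@3 write@4
I3 add r4: issue@4 deps=(None,2) exec_start@4 write@7

Answer: 2 5 4 7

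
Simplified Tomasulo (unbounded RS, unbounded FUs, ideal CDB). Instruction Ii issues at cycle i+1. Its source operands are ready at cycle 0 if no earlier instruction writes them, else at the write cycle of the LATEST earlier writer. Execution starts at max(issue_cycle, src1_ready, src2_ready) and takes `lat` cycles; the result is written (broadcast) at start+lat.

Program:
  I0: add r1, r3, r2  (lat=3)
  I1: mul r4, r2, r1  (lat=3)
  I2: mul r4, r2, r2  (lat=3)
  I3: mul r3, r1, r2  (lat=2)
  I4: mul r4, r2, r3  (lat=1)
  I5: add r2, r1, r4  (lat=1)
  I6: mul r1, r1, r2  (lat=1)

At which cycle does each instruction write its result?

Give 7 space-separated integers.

I0 add r1: issue@1 deps=(None,None) exec_start@1 write@4
I1 mul r4: issue@2 deps=(None,0) exec_start@4 write@7
I2 mul r4: issue@3 deps=(None,None) exec_start@3 write@6
I3 mul r3: issue@4 deps=(0,None) exec_start@4 write@6
I4 mul r4: issue@5 deps=(None,3) exec_start@6 write@7
I5 add r2: issue@6 deps=(0,4) exec_start@7 write@8
I6 mul r1: issue@7 deps=(0,5) exec_start@8 write@9

Answer: 4 7 6 6 7 8 9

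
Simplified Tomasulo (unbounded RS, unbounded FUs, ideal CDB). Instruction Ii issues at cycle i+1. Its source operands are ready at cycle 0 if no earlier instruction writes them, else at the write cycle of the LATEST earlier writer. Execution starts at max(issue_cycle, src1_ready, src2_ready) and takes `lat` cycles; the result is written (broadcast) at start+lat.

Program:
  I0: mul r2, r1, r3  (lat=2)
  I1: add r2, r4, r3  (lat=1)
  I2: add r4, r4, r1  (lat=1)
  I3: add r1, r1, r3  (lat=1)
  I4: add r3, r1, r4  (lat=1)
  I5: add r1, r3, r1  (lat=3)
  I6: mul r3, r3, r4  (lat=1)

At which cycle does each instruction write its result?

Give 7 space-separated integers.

Answer: 3 3 4 5 6 9 8

Derivation:
I0 mul r2: issue@1 deps=(None,None) exec_start@1 write@3
I1 add r2: issue@2 deps=(None,None) exec_start@2 write@3
I2 add r4: issue@3 deps=(None,None) exec_start@3 write@4
I3 add r1: issue@4 deps=(None,None) exec_start@4 write@5
I4 add r3: issue@5 deps=(3,2) exec_start@5 write@6
I5 add r1: issue@6 deps=(4,3) exec_start@6 write@9
I6 mul r3: issue@7 deps=(4,2) exec_start@7 write@8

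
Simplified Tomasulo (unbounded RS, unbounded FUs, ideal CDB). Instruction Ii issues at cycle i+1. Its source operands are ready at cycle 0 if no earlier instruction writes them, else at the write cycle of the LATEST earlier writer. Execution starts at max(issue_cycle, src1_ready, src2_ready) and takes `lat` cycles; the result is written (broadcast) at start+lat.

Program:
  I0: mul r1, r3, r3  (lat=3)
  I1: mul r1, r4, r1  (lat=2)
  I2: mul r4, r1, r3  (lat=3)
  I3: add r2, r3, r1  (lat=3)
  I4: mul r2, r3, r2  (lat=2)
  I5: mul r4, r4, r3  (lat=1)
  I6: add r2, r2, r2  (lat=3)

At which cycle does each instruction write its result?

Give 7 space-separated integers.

Answer: 4 6 9 9 11 10 14

Derivation:
I0 mul r1: issue@1 deps=(None,None) exec_start@1 write@4
I1 mul r1: issue@2 deps=(None,0) exec_start@4 write@6
I2 mul r4: issue@3 deps=(1,None) exec_start@6 write@9
I3 add r2: issue@4 deps=(None,1) exec_start@6 write@9
I4 mul r2: issue@5 deps=(None,3) exec_start@9 write@11
I5 mul r4: issue@6 deps=(2,None) exec_start@9 write@10
I6 add r2: issue@7 deps=(4,4) exec_start@11 write@14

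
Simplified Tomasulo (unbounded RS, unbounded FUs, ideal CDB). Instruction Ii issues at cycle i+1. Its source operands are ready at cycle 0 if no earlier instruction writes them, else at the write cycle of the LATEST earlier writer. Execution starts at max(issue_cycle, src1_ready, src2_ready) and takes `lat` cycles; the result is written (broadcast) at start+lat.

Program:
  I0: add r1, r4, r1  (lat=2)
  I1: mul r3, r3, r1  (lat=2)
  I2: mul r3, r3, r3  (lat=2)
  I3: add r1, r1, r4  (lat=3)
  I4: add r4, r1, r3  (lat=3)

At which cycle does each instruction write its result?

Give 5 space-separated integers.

I0 add r1: issue@1 deps=(None,None) exec_start@1 write@3
I1 mul r3: issue@2 deps=(None,0) exec_start@3 write@5
I2 mul r3: issue@3 deps=(1,1) exec_start@5 write@7
I3 add r1: issue@4 deps=(0,None) exec_start@4 write@7
I4 add r4: issue@5 deps=(3,2) exec_start@7 write@10

Answer: 3 5 7 7 10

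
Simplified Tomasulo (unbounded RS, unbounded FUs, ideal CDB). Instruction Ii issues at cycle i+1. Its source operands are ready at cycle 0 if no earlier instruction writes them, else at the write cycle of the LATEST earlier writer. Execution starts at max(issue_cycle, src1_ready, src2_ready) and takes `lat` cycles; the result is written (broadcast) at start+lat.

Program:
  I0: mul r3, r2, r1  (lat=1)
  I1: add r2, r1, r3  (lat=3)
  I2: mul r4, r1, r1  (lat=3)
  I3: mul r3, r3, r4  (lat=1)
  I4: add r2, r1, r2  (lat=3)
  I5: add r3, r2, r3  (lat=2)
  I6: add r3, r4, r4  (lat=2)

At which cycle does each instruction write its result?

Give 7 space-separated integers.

Answer: 2 5 6 7 8 10 9

Derivation:
I0 mul r3: issue@1 deps=(None,None) exec_start@1 write@2
I1 add r2: issue@2 deps=(None,0) exec_start@2 write@5
I2 mul r4: issue@3 deps=(None,None) exec_start@3 write@6
I3 mul r3: issue@4 deps=(0,2) exec_start@6 write@7
I4 add r2: issue@5 deps=(None,1) exec_start@5 write@8
I5 add r3: issue@6 deps=(4,3) exec_start@8 write@10
I6 add r3: issue@7 deps=(2,2) exec_start@7 write@9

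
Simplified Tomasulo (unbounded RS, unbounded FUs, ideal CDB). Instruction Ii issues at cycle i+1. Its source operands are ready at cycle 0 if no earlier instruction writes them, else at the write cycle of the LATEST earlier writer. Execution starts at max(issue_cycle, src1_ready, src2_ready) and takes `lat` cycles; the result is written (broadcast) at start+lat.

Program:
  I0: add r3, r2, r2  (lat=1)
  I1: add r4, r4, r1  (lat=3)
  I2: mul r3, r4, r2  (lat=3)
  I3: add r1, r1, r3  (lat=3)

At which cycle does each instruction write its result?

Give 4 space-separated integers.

Answer: 2 5 8 11

Derivation:
I0 add r3: issue@1 deps=(None,None) exec_start@1 write@2
I1 add r4: issue@2 deps=(None,None) exec_start@2 write@5
I2 mul r3: issue@3 deps=(1,None) exec_start@5 write@8
I3 add r1: issue@4 deps=(None,2) exec_start@8 write@11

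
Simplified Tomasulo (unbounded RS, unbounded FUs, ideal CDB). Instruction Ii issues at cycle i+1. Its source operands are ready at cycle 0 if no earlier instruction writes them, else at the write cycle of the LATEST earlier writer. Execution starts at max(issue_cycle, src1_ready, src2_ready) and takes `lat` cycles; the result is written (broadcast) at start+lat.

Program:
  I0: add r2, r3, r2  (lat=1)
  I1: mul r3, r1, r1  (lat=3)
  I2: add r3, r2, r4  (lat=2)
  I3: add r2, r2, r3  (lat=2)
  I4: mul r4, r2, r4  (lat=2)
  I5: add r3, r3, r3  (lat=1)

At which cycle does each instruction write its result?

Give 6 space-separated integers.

I0 add r2: issue@1 deps=(None,None) exec_start@1 write@2
I1 mul r3: issue@2 deps=(None,None) exec_start@2 write@5
I2 add r3: issue@3 deps=(0,None) exec_start@3 write@5
I3 add r2: issue@4 deps=(0,2) exec_start@5 write@7
I4 mul r4: issue@5 deps=(3,None) exec_start@7 write@9
I5 add r3: issue@6 deps=(2,2) exec_start@6 write@7

Answer: 2 5 5 7 9 7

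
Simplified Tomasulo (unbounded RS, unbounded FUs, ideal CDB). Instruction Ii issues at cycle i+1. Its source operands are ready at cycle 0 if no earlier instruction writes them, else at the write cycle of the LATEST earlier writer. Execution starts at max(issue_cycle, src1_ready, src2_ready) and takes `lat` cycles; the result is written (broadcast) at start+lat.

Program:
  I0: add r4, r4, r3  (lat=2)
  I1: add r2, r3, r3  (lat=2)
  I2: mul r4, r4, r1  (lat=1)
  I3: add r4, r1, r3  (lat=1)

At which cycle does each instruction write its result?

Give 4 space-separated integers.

Answer: 3 4 4 5

Derivation:
I0 add r4: issue@1 deps=(None,None) exec_start@1 write@3
I1 add r2: issue@2 deps=(None,None) exec_start@2 write@4
I2 mul r4: issue@3 deps=(0,None) exec_start@3 write@4
I3 add r4: issue@4 deps=(None,None) exec_start@4 write@5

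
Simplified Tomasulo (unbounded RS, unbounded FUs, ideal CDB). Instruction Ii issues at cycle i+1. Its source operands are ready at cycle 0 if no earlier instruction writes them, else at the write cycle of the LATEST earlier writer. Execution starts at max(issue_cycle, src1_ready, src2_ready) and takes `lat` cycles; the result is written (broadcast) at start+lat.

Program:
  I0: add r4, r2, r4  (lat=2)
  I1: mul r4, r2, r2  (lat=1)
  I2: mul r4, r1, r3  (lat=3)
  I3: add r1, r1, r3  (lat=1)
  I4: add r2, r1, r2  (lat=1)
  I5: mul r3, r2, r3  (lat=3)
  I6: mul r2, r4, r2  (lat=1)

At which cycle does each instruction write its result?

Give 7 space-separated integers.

Answer: 3 3 6 5 6 9 8

Derivation:
I0 add r4: issue@1 deps=(None,None) exec_start@1 write@3
I1 mul r4: issue@2 deps=(None,None) exec_start@2 write@3
I2 mul r4: issue@3 deps=(None,None) exec_start@3 write@6
I3 add r1: issue@4 deps=(None,None) exec_start@4 write@5
I4 add r2: issue@5 deps=(3,None) exec_start@5 write@6
I5 mul r3: issue@6 deps=(4,None) exec_start@6 write@9
I6 mul r2: issue@7 deps=(2,4) exec_start@7 write@8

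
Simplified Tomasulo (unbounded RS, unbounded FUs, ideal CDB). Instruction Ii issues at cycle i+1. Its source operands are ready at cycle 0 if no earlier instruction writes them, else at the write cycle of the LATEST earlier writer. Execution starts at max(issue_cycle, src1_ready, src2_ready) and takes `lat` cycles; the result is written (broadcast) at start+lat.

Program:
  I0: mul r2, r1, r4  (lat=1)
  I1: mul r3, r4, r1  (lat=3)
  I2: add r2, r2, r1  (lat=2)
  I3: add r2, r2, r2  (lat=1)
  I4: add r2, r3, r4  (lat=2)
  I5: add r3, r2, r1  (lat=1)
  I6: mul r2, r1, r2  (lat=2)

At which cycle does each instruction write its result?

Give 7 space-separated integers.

I0 mul r2: issue@1 deps=(None,None) exec_start@1 write@2
I1 mul r3: issue@2 deps=(None,None) exec_start@2 write@5
I2 add r2: issue@3 deps=(0,None) exec_start@3 write@5
I3 add r2: issue@4 deps=(2,2) exec_start@5 write@6
I4 add r2: issue@5 deps=(1,None) exec_start@5 write@7
I5 add r3: issue@6 deps=(4,None) exec_start@7 write@8
I6 mul r2: issue@7 deps=(None,4) exec_start@7 write@9

Answer: 2 5 5 6 7 8 9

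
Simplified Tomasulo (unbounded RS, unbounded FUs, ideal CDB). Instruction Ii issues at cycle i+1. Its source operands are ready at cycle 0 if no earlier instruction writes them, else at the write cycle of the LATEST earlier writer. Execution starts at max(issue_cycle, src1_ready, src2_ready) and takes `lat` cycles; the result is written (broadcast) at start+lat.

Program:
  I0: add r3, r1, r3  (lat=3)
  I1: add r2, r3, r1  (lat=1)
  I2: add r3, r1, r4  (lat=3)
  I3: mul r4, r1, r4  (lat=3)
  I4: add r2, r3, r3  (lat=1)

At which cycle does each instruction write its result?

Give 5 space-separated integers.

I0 add r3: issue@1 deps=(None,None) exec_start@1 write@4
I1 add r2: issue@2 deps=(0,None) exec_start@4 write@5
I2 add r3: issue@3 deps=(None,None) exec_start@3 write@6
I3 mul r4: issue@4 deps=(None,None) exec_start@4 write@7
I4 add r2: issue@5 deps=(2,2) exec_start@6 write@7

Answer: 4 5 6 7 7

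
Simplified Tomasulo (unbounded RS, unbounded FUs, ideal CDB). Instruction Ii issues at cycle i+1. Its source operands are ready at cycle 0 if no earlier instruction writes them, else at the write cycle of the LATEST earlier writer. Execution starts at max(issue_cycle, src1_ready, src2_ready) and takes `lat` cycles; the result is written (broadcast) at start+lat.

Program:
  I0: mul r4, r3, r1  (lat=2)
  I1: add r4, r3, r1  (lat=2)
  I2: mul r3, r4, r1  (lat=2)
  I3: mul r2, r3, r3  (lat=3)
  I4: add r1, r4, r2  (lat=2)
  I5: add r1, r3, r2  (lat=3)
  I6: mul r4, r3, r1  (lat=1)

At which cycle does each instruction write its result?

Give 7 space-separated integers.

I0 mul r4: issue@1 deps=(None,None) exec_start@1 write@3
I1 add r4: issue@2 deps=(None,None) exec_start@2 write@4
I2 mul r3: issue@3 deps=(1,None) exec_start@4 write@6
I3 mul r2: issue@4 deps=(2,2) exec_start@6 write@9
I4 add r1: issue@5 deps=(1,3) exec_start@9 write@11
I5 add r1: issue@6 deps=(2,3) exec_start@9 write@12
I6 mul r4: issue@7 deps=(2,5) exec_start@12 write@13

Answer: 3 4 6 9 11 12 13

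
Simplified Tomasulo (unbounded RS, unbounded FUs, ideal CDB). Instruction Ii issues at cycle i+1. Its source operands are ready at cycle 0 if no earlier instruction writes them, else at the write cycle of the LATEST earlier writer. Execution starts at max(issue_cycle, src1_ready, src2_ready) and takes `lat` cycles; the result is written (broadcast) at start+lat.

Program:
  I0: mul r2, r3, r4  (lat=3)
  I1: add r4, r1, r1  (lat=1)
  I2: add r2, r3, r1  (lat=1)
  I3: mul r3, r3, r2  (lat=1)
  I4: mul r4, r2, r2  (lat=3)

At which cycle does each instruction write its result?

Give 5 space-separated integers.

I0 mul r2: issue@1 deps=(None,None) exec_start@1 write@4
I1 add r4: issue@2 deps=(None,None) exec_start@2 write@3
I2 add r2: issue@3 deps=(None,None) exec_start@3 write@4
I3 mul r3: issue@4 deps=(None,2) exec_start@4 write@5
I4 mul r4: issue@5 deps=(2,2) exec_start@5 write@8

Answer: 4 3 4 5 8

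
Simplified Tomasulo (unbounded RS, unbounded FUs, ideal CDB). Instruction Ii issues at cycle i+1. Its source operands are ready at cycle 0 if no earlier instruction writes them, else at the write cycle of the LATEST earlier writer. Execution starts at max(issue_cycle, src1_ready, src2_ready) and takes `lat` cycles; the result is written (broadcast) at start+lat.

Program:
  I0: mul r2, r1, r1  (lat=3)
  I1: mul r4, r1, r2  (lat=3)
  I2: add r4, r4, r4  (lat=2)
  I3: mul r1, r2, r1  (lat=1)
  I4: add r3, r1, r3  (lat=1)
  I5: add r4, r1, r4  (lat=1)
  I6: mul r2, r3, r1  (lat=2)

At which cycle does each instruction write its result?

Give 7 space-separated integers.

I0 mul r2: issue@1 deps=(None,None) exec_start@1 write@4
I1 mul r4: issue@2 deps=(None,0) exec_start@4 write@7
I2 add r4: issue@3 deps=(1,1) exec_start@7 write@9
I3 mul r1: issue@4 deps=(0,None) exec_start@4 write@5
I4 add r3: issue@5 deps=(3,None) exec_start@5 write@6
I5 add r4: issue@6 deps=(3,2) exec_start@9 write@10
I6 mul r2: issue@7 deps=(4,3) exec_start@7 write@9

Answer: 4 7 9 5 6 10 9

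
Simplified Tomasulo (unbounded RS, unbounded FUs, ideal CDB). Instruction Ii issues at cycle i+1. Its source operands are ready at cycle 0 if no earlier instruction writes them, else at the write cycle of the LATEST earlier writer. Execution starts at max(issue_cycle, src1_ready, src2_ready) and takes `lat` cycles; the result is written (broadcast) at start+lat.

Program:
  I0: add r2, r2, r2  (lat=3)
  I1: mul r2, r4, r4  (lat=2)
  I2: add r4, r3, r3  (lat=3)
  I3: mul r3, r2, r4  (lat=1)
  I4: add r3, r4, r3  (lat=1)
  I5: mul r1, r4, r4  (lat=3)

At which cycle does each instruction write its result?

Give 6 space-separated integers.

Answer: 4 4 6 7 8 9

Derivation:
I0 add r2: issue@1 deps=(None,None) exec_start@1 write@4
I1 mul r2: issue@2 deps=(None,None) exec_start@2 write@4
I2 add r4: issue@3 deps=(None,None) exec_start@3 write@6
I3 mul r3: issue@4 deps=(1,2) exec_start@6 write@7
I4 add r3: issue@5 deps=(2,3) exec_start@7 write@8
I5 mul r1: issue@6 deps=(2,2) exec_start@6 write@9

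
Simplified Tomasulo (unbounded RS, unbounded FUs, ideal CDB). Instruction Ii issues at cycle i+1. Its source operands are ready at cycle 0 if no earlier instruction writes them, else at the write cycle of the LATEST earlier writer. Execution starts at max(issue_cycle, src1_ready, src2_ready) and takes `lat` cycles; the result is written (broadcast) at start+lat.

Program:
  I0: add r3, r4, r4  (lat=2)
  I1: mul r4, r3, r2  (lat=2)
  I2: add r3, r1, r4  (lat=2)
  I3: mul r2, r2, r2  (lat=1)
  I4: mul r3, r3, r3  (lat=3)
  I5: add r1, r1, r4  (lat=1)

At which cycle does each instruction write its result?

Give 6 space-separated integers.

Answer: 3 5 7 5 10 7

Derivation:
I0 add r3: issue@1 deps=(None,None) exec_start@1 write@3
I1 mul r4: issue@2 deps=(0,None) exec_start@3 write@5
I2 add r3: issue@3 deps=(None,1) exec_start@5 write@7
I3 mul r2: issue@4 deps=(None,None) exec_start@4 write@5
I4 mul r3: issue@5 deps=(2,2) exec_start@7 write@10
I5 add r1: issue@6 deps=(None,1) exec_start@6 write@7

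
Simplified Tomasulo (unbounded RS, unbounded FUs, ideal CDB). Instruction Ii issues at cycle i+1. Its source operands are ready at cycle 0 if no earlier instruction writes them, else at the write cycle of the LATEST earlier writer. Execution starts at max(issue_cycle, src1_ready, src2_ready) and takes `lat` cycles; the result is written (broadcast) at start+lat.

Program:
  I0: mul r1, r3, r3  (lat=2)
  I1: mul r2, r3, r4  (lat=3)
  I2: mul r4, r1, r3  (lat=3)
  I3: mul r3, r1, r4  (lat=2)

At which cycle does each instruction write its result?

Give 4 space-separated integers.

I0 mul r1: issue@1 deps=(None,None) exec_start@1 write@3
I1 mul r2: issue@2 deps=(None,None) exec_start@2 write@5
I2 mul r4: issue@3 deps=(0,None) exec_start@3 write@6
I3 mul r3: issue@4 deps=(0,2) exec_start@6 write@8

Answer: 3 5 6 8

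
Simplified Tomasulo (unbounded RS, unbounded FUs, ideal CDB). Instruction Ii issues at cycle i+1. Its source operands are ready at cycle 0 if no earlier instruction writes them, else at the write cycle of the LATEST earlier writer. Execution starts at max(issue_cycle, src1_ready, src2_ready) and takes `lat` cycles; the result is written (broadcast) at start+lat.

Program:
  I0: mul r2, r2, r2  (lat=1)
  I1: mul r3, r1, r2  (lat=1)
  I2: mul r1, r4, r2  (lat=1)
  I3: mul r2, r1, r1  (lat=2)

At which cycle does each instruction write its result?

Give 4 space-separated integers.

Answer: 2 3 4 6

Derivation:
I0 mul r2: issue@1 deps=(None,None) exec_start@1 write@2
I1 mul r3: issue@2 deps=(None,0) exec_start@2 write@3
I2 mul r1: issue@3 deps=(None,0) exec_start@3 write@4
I3 mul r2: issue@4 deps=(2,2) exec_start@4 write@6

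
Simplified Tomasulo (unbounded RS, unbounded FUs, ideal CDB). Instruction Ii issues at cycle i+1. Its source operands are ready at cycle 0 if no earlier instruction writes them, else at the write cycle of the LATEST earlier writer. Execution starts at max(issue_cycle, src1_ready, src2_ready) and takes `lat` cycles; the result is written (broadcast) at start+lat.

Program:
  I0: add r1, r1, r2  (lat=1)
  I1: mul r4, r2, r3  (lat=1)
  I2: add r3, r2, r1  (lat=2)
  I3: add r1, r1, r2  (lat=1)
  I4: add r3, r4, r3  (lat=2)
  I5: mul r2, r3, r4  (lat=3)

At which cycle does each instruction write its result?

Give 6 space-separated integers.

Answer: 2 3 5 5 7 10

Derivation:
I0 add r1: issue@1 deps=(None,None) exec_start@1 write@2
I1 mul r4: issue@2 deps=(None,None) exec_start@2 write@3
I2 add r3: issue@3 deps=(None,0) exec_start@3 write@5
I3 add r1: issue@4 deps=(0,None) exec_start@4 write@5
I4 add r3: issue@5 deps=(1,2) exec_start@5 write@7
I5 mul r2: issue@6 deps=(4,1) exec_start@7 write@10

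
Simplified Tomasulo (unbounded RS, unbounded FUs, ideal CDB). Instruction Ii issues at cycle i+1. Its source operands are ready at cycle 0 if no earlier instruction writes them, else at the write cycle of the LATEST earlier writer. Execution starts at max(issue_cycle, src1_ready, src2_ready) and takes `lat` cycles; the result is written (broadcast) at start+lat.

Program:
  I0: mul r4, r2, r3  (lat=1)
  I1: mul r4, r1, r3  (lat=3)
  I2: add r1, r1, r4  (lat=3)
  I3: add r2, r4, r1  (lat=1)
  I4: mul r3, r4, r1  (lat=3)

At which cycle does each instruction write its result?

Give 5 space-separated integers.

Answer: 2 5 8 9 11

Derivation:
I0 mul r4: issue@1 deps=(None,None) exec_start@1 write@2
I1 mul r4: issue@2 deps=(None,None) exec_start@2 write@5
I2 add r1: issue@3 deps=(None,1) exec_start@5 write@8
I3 add r2: issue@4 deps=(1,2) exec_start@8 write@9
I4 mul r3: issue@5 deps=(1,2) exec_start@8 write@11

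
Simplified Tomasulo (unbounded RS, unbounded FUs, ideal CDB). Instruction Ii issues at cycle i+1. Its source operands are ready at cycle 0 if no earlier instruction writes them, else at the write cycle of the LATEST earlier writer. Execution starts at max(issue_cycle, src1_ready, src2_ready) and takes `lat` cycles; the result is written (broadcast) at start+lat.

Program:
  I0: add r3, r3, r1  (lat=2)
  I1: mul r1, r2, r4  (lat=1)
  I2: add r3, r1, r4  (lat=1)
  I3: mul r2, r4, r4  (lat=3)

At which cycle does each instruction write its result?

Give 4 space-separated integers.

I0 add r3: issue@1 deps=(None,None) exec_start@1 write@3
I1 mul r1: issue@2 deps=(None,None) exec_start@2 write@3
I2 add r3: issue@3 deps=(1,None) exec_start@3 write@4
I3 mul r2: issue@4 deps=(None,None) exec_start@4 write@7

Answer: 3 3 4 7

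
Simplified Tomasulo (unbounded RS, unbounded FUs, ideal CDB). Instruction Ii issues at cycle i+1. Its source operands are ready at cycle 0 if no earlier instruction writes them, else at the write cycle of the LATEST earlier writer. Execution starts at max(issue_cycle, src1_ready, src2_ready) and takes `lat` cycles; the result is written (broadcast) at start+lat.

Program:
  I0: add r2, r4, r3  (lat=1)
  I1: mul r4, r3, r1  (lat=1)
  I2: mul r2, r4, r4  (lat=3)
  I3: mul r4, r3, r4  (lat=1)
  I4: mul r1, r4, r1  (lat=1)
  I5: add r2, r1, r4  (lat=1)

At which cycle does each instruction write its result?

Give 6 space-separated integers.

Answer: 2 3 6 5 6 7

Derivation:
I0 add r2: issue@1 deps=(None,None) exec_start@1 write@2
I1 mul r4: issue@2 deps=(None,None) exec_start@2 write@3
I2 mul r2: issue@3 deps=(1,1) exec_start@3 write@6
I3 mul r4: issue@4 deps=(None,1) exec_start@4 write@5
I4 mul r1: issue@5 deps=(3,None) exec_start@5 write@6
I5 add r2: issue@6 deps=(4,3) exec_start@6 write@7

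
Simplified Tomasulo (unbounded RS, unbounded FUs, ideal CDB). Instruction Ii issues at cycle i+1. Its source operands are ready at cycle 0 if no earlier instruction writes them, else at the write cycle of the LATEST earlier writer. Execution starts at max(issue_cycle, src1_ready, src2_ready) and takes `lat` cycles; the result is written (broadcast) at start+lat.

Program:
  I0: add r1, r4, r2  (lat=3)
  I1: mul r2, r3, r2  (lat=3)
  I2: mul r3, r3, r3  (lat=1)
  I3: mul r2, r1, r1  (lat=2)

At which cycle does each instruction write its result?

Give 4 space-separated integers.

Answer: 4 5 4 6

Derivation:
I0 add r1: issue@1 deps=(None,None) exec_start@1 write@4
I1 mul r2: issue@2 deps=(None,None) exec_start@2 write@5
I2 mul r3: issue@3 deps=(None,None) exec_start@3 write@4
I3 mul r2: issue@4 deps=(0,0) exec_start@4 write@6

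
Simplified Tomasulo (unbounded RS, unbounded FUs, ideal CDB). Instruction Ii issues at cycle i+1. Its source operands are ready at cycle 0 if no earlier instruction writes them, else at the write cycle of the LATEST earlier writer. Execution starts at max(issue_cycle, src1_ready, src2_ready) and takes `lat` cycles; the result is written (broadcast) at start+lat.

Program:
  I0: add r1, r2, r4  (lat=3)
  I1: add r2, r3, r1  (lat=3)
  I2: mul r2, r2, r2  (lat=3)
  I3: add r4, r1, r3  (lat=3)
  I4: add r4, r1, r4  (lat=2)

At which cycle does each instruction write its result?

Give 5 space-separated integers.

Answer: 4 7 10 7 9

Derivation:
I0 add r1: issue@1 deps=(None,None) exec_start@1 write@4
I1 add r2: issue@2 deps=(None,0) exec_start@4 write@7
I2 mul r2: issue@3 deps=(1,1) exec_start@7 write@10
I3 add r4: issue@4 deps=(0,None) exec_start@4 write@7
I4 add r4: issue@5 deps=(0,3) exec_start@7 write@9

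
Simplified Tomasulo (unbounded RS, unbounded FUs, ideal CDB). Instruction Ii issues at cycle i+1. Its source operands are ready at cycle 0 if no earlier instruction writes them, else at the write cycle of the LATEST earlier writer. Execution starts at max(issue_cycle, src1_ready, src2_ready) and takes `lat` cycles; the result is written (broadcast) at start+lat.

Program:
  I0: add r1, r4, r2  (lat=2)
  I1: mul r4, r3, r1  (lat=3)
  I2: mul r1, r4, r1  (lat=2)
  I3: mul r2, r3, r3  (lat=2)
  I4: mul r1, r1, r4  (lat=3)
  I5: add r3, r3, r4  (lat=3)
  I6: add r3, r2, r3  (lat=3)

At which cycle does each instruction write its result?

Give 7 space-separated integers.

Answer: 3 6 8 6 11 9 12

Derivation:
I0 add r1: issue@1 deps=(None,None) exec_start@1 write@3
I1 mul r4: issue@2 deps=(None,0) exec_start@3 write@6
I2 mul r1: issue@3 deps=(1,0) exec_start@6 write@8
I3 mul r2: issue@4 deps=(None,None) exec_start@4 write@6
I4 mul r1: issue@5 deps=(2,1) exec_start@8 write@11
I5 add r3: issue@6 deps=(None,1) exec_start@6 write@9
I6 add r3: issue@7 deps=(3,5) exec_start@9 write@12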